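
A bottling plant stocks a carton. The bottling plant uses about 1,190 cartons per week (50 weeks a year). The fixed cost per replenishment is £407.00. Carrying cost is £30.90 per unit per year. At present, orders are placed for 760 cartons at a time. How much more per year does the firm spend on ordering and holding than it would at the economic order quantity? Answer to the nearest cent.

Extra cost ≈ £4,920.16 per year

Annual demand D = 1,190 × 50 = 59,500.
EOQ = √(2DS/H) = √(2 × 59,500 × 407 / 30.9) ≈ 1251.96.
Cost at Q* = (D/Q*)S + (Q*/2)H = √(2DSH) ≈ £38,685.65.
Cost at Q = 760: (59,500/760)×407 + (760/2)×30.9 = £31,863.82 + £11,742.00 = £43,605.82.
Excess = £43,605.82 − £38,685.65 = £4,920.16.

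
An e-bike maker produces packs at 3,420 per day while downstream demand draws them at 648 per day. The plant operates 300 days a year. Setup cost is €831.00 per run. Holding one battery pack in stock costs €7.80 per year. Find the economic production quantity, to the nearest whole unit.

Annual demand D = 648 × 300 = 194,400.
Production build-up factor (1 − d/p) = 1 − 648/3,420 = 0.8105.
Q* = √(2DS / (H(1 − d/p))) = √(2 × 194,400 × 831 / (7.8 × 0.8105)).
= √(323,092,800 / 6.3221) ≈ 7148.794.

Q* ≈ 7,149 packs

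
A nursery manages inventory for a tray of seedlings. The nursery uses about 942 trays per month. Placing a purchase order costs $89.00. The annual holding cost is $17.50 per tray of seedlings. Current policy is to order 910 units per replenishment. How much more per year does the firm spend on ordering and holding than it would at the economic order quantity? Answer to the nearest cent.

Extra cost ≈ $3,134.09 per year

Annual demand D = 942 × 12 = 11,304.
EOQ = √(2DS/H) = √(2 × 11,304 × 89 / 17.5) ≈ 339.08.
Cost at Q* = (D/Q*)S + (Q*/2)H = √(2DSH) ≈ $5,933.97.
Cost at Q = 910: (11,304/910)×89 + (910/2)×17.5 = $1,105.56 + $7,962.50 = $9,068.06.
Excess = $9,068.06 − $5,933.97 = $3,134.09.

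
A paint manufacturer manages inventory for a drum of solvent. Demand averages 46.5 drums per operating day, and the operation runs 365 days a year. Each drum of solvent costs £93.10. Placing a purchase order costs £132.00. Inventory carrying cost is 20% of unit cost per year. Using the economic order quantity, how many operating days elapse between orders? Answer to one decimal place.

T ≈ 10.5 days

Annual demand D = 46.5 × 365 = 16,972.5.
Holding cost H = 0.20 × £93.10 = £18.6200 per unit per year.
Q* = √(2DS/H) = √(2 × 16,972.5 × 132 / 18.62) ≈ 490.55.
Cycle time = Q*/D × 365 = 490.55 / 16,972.5 × 365 ≈ 10.550 days.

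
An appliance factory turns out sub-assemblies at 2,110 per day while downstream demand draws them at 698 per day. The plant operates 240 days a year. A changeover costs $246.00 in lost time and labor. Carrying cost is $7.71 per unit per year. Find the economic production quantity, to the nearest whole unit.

Annual demand D = 698 × 240 = 167,520.
Production build-up factor (1 − d/p) = 1 − 698/2,110 = 0.6692.
Q* = √(2DS / (H(1 − d/p))) = √(2 × 167,520 × 246 / (7.71 × 0.6692)).
= √(82,419,840 / 5.1595) ≈ 3996.801.

Q* ≈ 3,997 sub-assemblies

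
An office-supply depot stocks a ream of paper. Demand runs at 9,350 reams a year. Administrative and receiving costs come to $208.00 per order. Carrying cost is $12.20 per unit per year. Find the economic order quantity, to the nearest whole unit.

Q* ≈ 565 reams

EOQ = √(2DS / H) = √(2 × 9,350 × 208 / 12.2).
= √(3,889,600 / 12.2) = √318,819.6721 ≈ 564.641.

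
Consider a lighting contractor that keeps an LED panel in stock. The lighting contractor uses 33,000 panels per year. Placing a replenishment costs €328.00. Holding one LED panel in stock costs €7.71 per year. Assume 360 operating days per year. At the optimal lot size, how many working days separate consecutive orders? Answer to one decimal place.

T ≈ 18.3 days

The optimal lot size = √(2DS/H) = √(2 × 33,000 × 328 / 7.71) ≈ 1675.64.
Cycle time = Q*/D × 360 = 1675.64 / 33,000 × 360 ≈ 18.280 days.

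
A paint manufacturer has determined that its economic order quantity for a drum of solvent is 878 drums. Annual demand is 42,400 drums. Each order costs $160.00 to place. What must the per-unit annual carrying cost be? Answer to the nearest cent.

H ≈ $17.60

Invert the EOQ relation Q*² = 2DS/H.
From Q* = √(2DS/H): H = 2DS / Q*² = 2 × 42,400 × 160 / 878² = 17.6006.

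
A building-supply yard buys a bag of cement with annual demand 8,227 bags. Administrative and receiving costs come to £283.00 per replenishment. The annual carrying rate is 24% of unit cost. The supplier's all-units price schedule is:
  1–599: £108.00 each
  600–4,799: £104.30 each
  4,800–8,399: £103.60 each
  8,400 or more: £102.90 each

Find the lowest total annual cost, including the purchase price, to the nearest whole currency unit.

Holding cost per unit per year at price C is H = 0.24·C.
For each price level, check whether its EOQ is feasible; otherwise the best quantity at that price is the breakpoint.
EOQ at £108.00 = 423.8 (feasible in tier 1): TC = 8,227×£108.00 + (8,227/423.8)×283 + (423.8/2)×0.24×£108.00 = £899,502.17.
EOQ at £104.30 = 431.3 < 600, so use break Q=600: TC = 8,227×£104.30 + (8,227/600.0)×283 + (600.0/2)×0.24×£104.30 = £869,466.10.
EOQ at £103.60 = 432.8 < 4800, so use break Q=4800: TC = 8,227×£103.60 + (8,227/4800.0)×283 + (4800.0/2)×0.24×£103.60 = £912,475.85.
EOQ at £102.90 = 434.2 < 8400, so use break Q=8400: TC = 8,227×£102.90 + (8,227/8400.0)×283 + (8400.0/2)×0.24×£102.90 = £950,558.67.
Lowest total cost among the candidates is at Q = 600.0.

TC* ≈ £869,466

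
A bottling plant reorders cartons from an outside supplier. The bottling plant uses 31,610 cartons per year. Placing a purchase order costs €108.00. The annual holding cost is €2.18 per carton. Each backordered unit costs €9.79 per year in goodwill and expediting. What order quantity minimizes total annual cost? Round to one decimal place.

Q* ≈ 1,956.9 cartons

With planned backorders, Q* = √(2DS/H) · √((H+B)/B).
√(2DS/H) = √(2 × 31,610 × 108 / 2.18) = 1769.746.
√((H+B)/B) = √((2.18+9.79)/9.79) = 1.1057.
Q* ≈ 1956.891.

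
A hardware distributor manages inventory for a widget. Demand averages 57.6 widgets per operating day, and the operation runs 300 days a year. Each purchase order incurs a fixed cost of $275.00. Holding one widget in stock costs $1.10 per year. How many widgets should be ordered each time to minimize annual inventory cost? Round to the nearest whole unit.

Annual demand D = 57.6 × 300 = 17,280.
EOQ = √(2DS / H) = √(2 × 17,280 × 275 / 1.1).
= √(9,504,000 / 1.1) = √8,640,000 ≈ 2939.388.

Q* ≈ 2,939 widgets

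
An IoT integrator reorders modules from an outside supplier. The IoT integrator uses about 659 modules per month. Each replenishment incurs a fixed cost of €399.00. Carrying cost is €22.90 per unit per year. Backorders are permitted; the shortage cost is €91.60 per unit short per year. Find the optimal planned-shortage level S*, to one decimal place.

Annual demand D = 659 × 12 = 7,908.
With planned backorders, Q* = √(2DS/H) · √((H+B)/B).
√(2DS/H) = √(2 × 7,908 × 399 / 22.9) = 524.949.
√((H+B)/B) = √((22.9+91.6)/91.6) = 1.1180.
Q* ≈ 586.911.
S* = Q* · H/(H+B) = 586.911 × 22.9/114.5 ≈ 117.382.

S* ≈ 117.4 modules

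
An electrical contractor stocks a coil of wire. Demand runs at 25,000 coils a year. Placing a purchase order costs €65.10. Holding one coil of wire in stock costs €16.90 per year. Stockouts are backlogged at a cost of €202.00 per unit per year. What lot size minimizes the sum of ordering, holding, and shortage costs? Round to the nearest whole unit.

Q* ≈ 457 coils

With planned backorders, Q* = √(2DS/H) · √((H+B)/B).
√(2DS/H) = √(2 × 25,000 × 65.1 / 16.9) = 438.866.
√((H+B)/B) = √((16.9+202)/202) = 1.0410.
Q* ≈ 456.856.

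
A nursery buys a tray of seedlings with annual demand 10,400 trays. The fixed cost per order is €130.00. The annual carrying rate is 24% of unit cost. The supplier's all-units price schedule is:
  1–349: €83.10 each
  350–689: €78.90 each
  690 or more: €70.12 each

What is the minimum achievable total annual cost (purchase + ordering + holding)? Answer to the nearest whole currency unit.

TC* ≈ €737,013

Holding cost per unit per year at price C is H = 0.24·C.
Candidates are each tier's EOQ (if it falls in that tier) and each price-break quantity.
Tier 1 (€83.10): EOQ = 368.2 exceeds tier's upper bound 349, so this tier is dominated.
EOQ at €78.90 = 377.9 (feasible in tier 2): TC = 10,400×€78.90 + (10,400/377.9)×130 + (377.9/2)×0.24×€78.90 = €827,715.62.
EOQ at €70.12 = 400.8 < 690, so use break Q=690: TC = 10,400×€70.12 + (10,400/690.0)×130 + (690.0/2)×0.24×€70.12 = €737,013.36.
Lowest total cost among the candidates is at Q = 690.0.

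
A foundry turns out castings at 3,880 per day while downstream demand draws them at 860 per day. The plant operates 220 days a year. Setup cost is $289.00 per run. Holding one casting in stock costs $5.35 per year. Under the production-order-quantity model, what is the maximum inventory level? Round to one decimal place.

Annual demand D = 860 × 220 = 189,200.
Production build-up factor (1 − d/p) = 1 − 860/3,880 = 0.7784.
Q* = √(2DS / (H(1 − d/p))) = √(2 × 189,200 × 289 / (5.35 × 0.7784)).
= √(109,357,600 / 4.1642) ≈ 5124.600.
Maximum inventory = Q*(1 − d/p) = 5124.600 × 0.7784 ≈ 3988.735.

I_max ≈ 3,988.7 castings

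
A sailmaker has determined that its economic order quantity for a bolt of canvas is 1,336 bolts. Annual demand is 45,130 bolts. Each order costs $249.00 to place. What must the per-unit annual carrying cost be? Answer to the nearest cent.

H ≈ $12.59

The basic EOQ model gives Q* = √(2DS/H); rearrange for the unknown.
From Q* = √(2DS/H): H = 2DS / Q*² = 2 × 45,130 × 249 / 1,336² = 12.5916.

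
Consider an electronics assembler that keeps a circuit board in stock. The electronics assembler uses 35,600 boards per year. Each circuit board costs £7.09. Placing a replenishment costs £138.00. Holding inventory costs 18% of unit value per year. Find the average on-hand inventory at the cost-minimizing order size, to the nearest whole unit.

Holding cost H = 0.18 × £7.09 = £1.2762 per unit per year.
The optimal lot size = √(2DS/H) = √(2 × 35,600 × 138 / 1.2762) ≈ 2774.73.
Average inventory = Q*/2 ≈ 2774.73 / 2 = 1387.363.

Average inventory ≈ 1,387 boards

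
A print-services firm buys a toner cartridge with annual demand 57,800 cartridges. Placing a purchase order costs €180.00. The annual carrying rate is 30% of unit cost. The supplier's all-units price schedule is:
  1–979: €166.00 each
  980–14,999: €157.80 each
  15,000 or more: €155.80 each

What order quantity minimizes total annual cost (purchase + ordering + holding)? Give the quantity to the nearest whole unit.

Holding cost per unit per year at price C is H = 0.30·C.
Evaluate total cost at each tier's feasible EOQ or, if the EOQ is below the tier, at the tier's minimum quantity.
EOQ at €166.00 = 646.4 (feasible in tier 1): TC = 57,800×€166.00 + (57,800/646.4)×180 + (646.4/2)×0.30×€166.00 = €9,626,990.66.
EOQ at €157.80 = 663.0 < 980, so use break Q=980: TC = 57,800×€157.80 + (57,800/980.0)×180 + (980.0/2)×0.30×€157.80 = €9,154,652.93.
EOQ at €155.80 = 667.2 < 15000, so use break Q=15000: TC = 57,800×€155.80 + (57,800/15000.0)×180 + (15000.0/2)×0.30×€155.80 = €9,356,483.60.
Lowest total cost is €9,154,652.93 at Q = 980.0.

Q* ≈ 980 cartridges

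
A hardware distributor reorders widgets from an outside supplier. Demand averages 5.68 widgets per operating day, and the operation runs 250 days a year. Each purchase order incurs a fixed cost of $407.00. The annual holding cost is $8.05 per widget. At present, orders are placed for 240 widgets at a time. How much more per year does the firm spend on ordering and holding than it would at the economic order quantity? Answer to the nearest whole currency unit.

Extra cost ≈ $324 per year

Annual demand D = 5.68 × 250 = 1,420.
EOQ = √(2DS/H) = √(2 × 1,420 × 407 / 8.05) ≈ 378.93.
Cost at Q* = (D/Q*)S + (Q*/2)H = √(2DSH) ≈ $3,050.38.
Cost at Q = 240: (1,420/240)×407 + (240/2)×8.05 = $2,408.08 + $966.00 = $3,374.08.
Excess = $3,374.08 − $3,050.38 = $323.70.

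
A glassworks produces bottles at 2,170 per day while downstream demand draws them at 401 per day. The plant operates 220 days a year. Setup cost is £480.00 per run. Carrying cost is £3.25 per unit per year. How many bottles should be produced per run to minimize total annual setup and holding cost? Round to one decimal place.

Q* ≈ 5,653.8 bottles

Annual demand D = 401 × 220 = 88,220.
Production build-up factor (1 − d/p) = 1 − 401/2,170 = 0.8152.
Q* = √(2DS / (H(1 − d/p))) = √(2 × 88,220 × 480 / (3.25 × 0.8152)).
= √(84,691,200 / 2.6494) ≈ 5653.839.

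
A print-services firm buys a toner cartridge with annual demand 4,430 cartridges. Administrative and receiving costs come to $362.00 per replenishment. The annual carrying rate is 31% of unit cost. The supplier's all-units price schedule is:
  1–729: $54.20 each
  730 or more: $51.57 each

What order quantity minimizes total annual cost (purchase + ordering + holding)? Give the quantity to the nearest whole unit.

Q* ≈ 730 cartridges

Holding cost per unit per year at price C is H = 0.31·C.
For each price level, check whether its EOQ is feasible; otherwise the best quantity at that price is the breakpoint.
EOQ at $54.20 = 436.9 (feasible in tier 1): TC = 4,430×$54.20 + (4,430/436.9)×362 + (436.9/2)×0.31×$54.20 = $247,446.94.
EOQ at $51.57 = 447.9 < 730, so use break Q=730: TC = 4,430×$51.57 + (4,430/730.0)×362 + (730.0/2)×0.31×$51.57 = $236,487.04.
Lowest total cost is $236,487.04 at Q = 730.0.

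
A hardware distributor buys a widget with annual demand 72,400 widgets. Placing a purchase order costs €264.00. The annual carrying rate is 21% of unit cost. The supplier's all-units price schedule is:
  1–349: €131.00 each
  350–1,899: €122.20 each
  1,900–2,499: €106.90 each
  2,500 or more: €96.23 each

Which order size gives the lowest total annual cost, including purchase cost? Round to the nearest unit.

Q* ≈ 2,500 widgets

Holding cost per unit per year at price C is H = 0.21·C.
Candidates are each tier's EOQ (if it falls in that tier) and each price-break quantity.
Tier 1 (€131.00): EOQ = 1178.8 exceeds tier's upper bound 349, so this tier is dominated.
EOQ at €122.20 = 1220.5 (feasible in tier 2): TC = 72,400×€122.20 + (72,400/1220.5)×264 + (1220.5/2)×0.21×€122.20 = €8,878,600.70.
EOQ at €106.90 = 1304.9 < 1900, so use break Q=1900: TC = 72,400×€106.90 + (72,400/1900.0)×264 + (1900.0/2)×0.21×€106.90 = €7,770,946.34.
EOQ at €96.23 = 1375.4 < 2500, so use break Q=2500: TC = 72,400×€96.23 + (72,400/2500.0)×264 + (2500.0/2)×0.21×€96.23 = €6,999,957.82.
Lowest total cost is €6,999,957.82 at Q = 2500.0.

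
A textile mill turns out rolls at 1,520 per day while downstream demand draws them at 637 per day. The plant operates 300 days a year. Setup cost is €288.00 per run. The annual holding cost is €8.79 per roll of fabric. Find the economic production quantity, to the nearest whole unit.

Annual demand D = 637 × 300 = 191,100.
Production build-up factor (1 − d/p) = 1 − 637/1,520 = 0.5809.
Q* = √(2DS / (H(1 − d/p))) = √(2 × 191,100 × 288 / (8.79 × 0.5809)).
= √(110,073,600 / 5.1063) ≈ 4642.892.

Q* ≈ 4,643 rolls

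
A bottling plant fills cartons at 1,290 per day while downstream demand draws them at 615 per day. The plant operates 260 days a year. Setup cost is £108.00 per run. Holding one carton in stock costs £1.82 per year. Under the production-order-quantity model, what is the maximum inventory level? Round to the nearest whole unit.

I_max ≈ 3,151 cartons

Annual demand D = 615 × 260 = 159,900.
Production build-up factor (1 − d/p) = 1 − 615/1,290 = 0.5233.
Q* = √(2DS / (H(1 − d/p))) = √(2 × 159,900 × 108 / (1.82 × 0.5233)).
= √(34,538,400 / 0.9523) ≈ 6022.244.
Maximum inventory = Q*(1 − d/p) = 6022.244 × 0.5233 ≈ 3151.174.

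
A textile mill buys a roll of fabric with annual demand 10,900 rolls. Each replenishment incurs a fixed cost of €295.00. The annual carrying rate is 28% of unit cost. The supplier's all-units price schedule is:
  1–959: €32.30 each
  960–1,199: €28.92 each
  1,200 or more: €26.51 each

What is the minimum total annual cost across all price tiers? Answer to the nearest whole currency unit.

TC* ≈ €296,092

Holding cost per unit per year at price C is H = 0.28·C.
Evaluate total cost at each tier's feasible EOQ or, if the EOQ is below the tier, at the tier's minimum quantity.
EOQ at €32.30 = 843.3 (feasible in tier 1): TC = 10,900×€32.30 + (10,900/843.3)×295 + (843.3/2)×0.28×€32.30 = €359,696.40.
EOQ at €28.92 = 891.2 < 960, so use break Q=960: TC = 10,900×€28.92 + (10,900/960.0)×295 + (960.0/2)×0.28×€28.92 = €322,464.33.
EOQ at €26.51 = 930.8 < 1200, so use break Q=1200: TC = 10,900×€26.51 + (10,900/1200.0)×295 + (1200.0/2)×0.28×€26.51 = €296,092.26.
Lowest total cost among the candidates is at Q = 1200.0.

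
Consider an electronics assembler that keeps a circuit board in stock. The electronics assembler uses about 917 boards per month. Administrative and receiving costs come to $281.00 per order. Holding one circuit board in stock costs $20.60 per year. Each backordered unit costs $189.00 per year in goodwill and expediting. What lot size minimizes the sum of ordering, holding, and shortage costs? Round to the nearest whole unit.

Q* ≈ 577 boards

Annual demand D = 917 × 12 = 11,004.
With planned backorders, Q* = √(2DS/H) · √((H+B)/B).
√(2DS/H) = √(2 × 11,004 × 281 / 20.6) = 547.911.
√((H+B)/B) = √((20.6+189)/189) = 1.0531.
Q* ≈ 576.998.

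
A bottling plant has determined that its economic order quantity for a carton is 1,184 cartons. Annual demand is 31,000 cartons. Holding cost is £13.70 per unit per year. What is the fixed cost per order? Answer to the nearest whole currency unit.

Invert the EOQ relation Q*² = 2DS/H.
From Q* = √(2DS/H): S = Q*²H / (2D) = 1,184² × 13.7 / (2 × 31,000) = 309.7650.

S ≈ £310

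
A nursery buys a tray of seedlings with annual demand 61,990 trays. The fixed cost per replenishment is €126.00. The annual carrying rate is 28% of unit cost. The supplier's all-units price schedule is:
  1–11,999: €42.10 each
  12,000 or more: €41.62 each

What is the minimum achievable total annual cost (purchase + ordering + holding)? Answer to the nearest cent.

TC* ≈ €2,623,349.04

Holding cost per unit per year at price C is H = 0.28·C.
For each price level, check whether its EOQ is feasible; otherwise the best quantity at that price is the breakpoint.
EOQ at €42.10 = 1151.2 (feasible in tier 1): TC = 61,990×€42.10 + (61,990/1151.2)×126 + (1151.2/2)×0.28×€42.10 = €2,623,349.04.
EOQ at €41.62 = 1157.8 < 12000, so use break Q=12000: TC = 61,990×€41.62 + (61,990/12000.0)×126 + (12000.0/2)×0.28×€41.62 = €2,650,596.29.
Lowest total cost among the candidates is at Q = 1151.2.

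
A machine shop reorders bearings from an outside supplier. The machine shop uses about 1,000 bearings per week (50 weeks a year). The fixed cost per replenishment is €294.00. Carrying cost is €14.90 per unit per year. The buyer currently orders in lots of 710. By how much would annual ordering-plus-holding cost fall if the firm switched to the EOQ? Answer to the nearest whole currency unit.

Annual demand D = 1,000 × 50 = 50,000.
EOQ = √(2DS/H) = √(2 × 50,000 × 294 / 14.9) ≈ 1404.69.
Cost at Q* = (D/Q*)S + (Q*/2)H = √(2DSH) ≈ €20,929.88.
Cost at Q = 710: (50,000/710)×294 + (710/2)×14.9 = €20,704.23 + €5,289.50 = €25,993.73.
Excess = €25,993.73 − €20,929.88 = €5,063.84.

Extra cost ≈ €5,064 per year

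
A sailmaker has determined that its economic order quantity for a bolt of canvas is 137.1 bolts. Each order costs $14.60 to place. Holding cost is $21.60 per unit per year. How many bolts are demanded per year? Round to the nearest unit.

D ≈ 13,904 bolts per year

The basic EOQ model gives Q* = √(2DS/H); rearrange for the unknown.
From Q* = √(2DS/H): D = Q*²H / (2S) = 137.1² × 21.6 / (2 × 14.6) = 13904.194.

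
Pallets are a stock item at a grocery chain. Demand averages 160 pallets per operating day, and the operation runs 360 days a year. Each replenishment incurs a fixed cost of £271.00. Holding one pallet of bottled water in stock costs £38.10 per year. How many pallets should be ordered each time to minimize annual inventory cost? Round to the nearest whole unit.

Annual demand D = 160 × 360 = 57,600.
EOQ = √(2DS / H) = √(2 × 57,600 × 271 / 38.1).
= √(31,219,200 / 38.1) = √819,401.5748 ≈ 905.208.

Q* ≈ 905 pallets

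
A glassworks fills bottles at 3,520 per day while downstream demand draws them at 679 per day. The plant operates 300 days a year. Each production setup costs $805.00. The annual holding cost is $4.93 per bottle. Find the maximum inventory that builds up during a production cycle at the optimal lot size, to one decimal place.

Annual demand D = 679 × 300 = 203,700.
Production build-up factor (1 − d/p) = 1 − 679/3,520 = 0.8071.
Q* = √(2DS / (H(1 − d/p))) = √(2 × 203,700 × 805 / (4.93 × 0.8071)).
= √(327,957,000 / 3.979) ≈ 9078.638.
Maximum inventory = Q*(1 − d/p) = 9078.638 × 0.8071 ≈ 7327.390.

I_max ≈ 7,327.4 bottles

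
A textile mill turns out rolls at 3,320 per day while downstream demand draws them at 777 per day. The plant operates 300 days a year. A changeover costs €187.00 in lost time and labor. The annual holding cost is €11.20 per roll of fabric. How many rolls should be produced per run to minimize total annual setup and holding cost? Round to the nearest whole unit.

Q* ≈ 3,188 rolls

Annual demand D = 777 × 300 = 233,100.
Production build-up factor (1 − d/p) = 1 − 777/3,320 = 0.7660.
Q* = √(2DS / (H(1 − d/p))) = √(2 × 233,100 × 187 / (11.2 × 0.7660)).
= √(87,179,400 / 8.5788) ≈ 3187.820.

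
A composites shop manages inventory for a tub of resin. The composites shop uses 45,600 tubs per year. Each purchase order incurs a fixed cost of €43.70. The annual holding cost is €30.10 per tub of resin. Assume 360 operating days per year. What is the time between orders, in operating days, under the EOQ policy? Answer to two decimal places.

EOQ = √(2DS/H) = √(2 × 45,600 × 43.7 / 30.1) ≈ 363.88.
Cycle time = Q*/D × 360 = 363.88 / 45,600 × 360 ≈ 2.873 days.

T ≈ 2.87 days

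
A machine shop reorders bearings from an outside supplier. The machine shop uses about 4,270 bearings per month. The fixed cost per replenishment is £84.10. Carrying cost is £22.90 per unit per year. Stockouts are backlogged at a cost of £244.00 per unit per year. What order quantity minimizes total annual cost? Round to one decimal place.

Q* ≈ 641.6 bearings

Annual demand D = 4,270 × 12 = 51,240.
With planned backorders, Q* = √(2DS/H) · √((H+B)/B).
√(2DS/H) = √(2 × 51,240 × 84.1 / 22.9) = 613.479.
√((H+B)/B) = √((22.9+244)/244) = 1.0459.
Q* ≈ 641.622.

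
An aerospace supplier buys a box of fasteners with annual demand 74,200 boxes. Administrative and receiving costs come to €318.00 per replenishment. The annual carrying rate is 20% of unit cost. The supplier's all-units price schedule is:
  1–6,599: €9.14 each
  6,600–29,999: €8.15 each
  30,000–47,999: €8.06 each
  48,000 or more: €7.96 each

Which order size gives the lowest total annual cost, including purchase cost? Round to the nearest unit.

Q* ≈ 6,600 boxes

Holding cost per unit per year at price C is H = 0.20·C.
For each price level, check whether its EOQ is feasible; otherwise the best quantity at that price is the breakpoint.
EOQ at €9.14 = 5080.9 (feasible in tier 1): TC = 74,200×€9.14 + (74,200/5080.9)×318 + (5080.9/2)×0.20×€9.14 = €687,475.92.
EOQ at €8.15 = 5380.7 < 6600, so use break Q=6600: TC = 74,200×€8.15 + (74,200/6600.0)×318 + (6600.0/2)×0.20×€8.15 = €613,684.09.
EOQ at €8.06 = 5410.6 < 30000, so use break Q=30000: TC = 74,200×€8.06 + (74,200/30000.0)×318 + (30000.0/2)×0.20×€8.06 = €623,018.52.
EOQ at €7.96 = 5444.5 < 48000, so use break Q=48000: TC = 74,200×€7.96 + (74,200/48000.0)×318 + (48000.0/2)×0.20×€7.96 = €629,331.57.
Lowest total cost is €613,684.09 at Q = 6600.0.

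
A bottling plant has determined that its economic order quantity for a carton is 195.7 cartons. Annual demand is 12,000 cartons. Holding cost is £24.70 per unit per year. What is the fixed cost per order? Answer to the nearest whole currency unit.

Squaring Q* = √(2DS/H) gives Q*² = 2DS/H.
From Q* = √(2DS/H): S = Q*²H / (2D) = 195.7² × 24.7 / (2 × 12,000) = 39.4155.

S ≈ £39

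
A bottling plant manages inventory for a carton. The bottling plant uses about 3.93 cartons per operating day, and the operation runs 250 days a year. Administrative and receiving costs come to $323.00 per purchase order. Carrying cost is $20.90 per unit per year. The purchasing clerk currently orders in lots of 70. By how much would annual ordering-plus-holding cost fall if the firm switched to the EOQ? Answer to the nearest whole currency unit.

Extra cost ≈ $1,623 per year

Annual demand D = 3.93 × 250 = 982.5.
EOQ = √(2DS/H) = √(2 × 982.5 × 323 / 20.9) ≈ 174.26.
Cost at Q* = (D/Q*)S + (Q*/2)H = √(2DSH) ≈ $3,642.13.
Cost at Q = 70: (982.5/70)×323 + (70/2)×20.9 = $4,533.54 + $731.50 = $5,265.04.
Excess = $5,265.04 − $3,642.13 = $1,622.90.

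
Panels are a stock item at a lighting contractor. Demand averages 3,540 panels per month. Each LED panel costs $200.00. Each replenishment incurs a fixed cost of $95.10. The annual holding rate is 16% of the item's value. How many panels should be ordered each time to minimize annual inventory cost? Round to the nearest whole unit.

Annual demand D = 3,540 × 12 = 42,480.
Holding cost H = 0.16 × $200.00 = $32.0000 per unit per year.
EOQ = √(2DS / H) = √(2 × 42,480 × 95.1 / 32).
= √(8,079,696 / 32) = √252,490.5 ≈ 502.484.

Q* ≈ 502 panels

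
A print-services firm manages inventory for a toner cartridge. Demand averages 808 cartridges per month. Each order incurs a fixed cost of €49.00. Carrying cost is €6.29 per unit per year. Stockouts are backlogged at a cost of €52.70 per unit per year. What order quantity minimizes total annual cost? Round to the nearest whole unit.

Annual demand D = 808 × 12 = 9,696.
With planned backorders, Q* = √(2DS/H) · √((H+B)/B).
√(2DS/H) = √(2 × 9,696 × 49 / 6.29) = 388.673.
√((H+B)/B) = √((6.29+52.7)/52.7) = 1.0580.
Q* ≈ 411.214.

Q* ≈ 411 cartridges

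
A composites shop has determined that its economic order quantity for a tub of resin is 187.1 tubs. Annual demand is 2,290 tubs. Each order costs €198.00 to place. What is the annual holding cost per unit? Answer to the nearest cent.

Invert the EOQ relation Q*² = 2DS/H.
From Q* = √(2DS/H): H = 2DS / Q*² = 2 × 2,290 × 198 / 187.1² = 25.9050.

H ≈ €25.90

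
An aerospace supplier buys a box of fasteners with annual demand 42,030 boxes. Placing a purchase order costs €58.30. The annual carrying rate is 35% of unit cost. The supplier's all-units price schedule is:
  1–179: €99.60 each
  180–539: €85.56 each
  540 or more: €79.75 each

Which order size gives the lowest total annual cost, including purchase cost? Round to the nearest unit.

Q* ≈ 540 boxes

Holding cost per unit per year at price C is H = 0.35·C.
Candidates are each tier's EOQ (if it falls in that tier) and each price-break quantity.
Tier 1 (€99.60): EOQ = 374.9 exceeds tier's upper bound 179, so this tier is dominated.
EOQ at €85.56 = 404.5 (feasible in tier 2): TC = 42,030×€85.56 + (42,030/404.5)×58.3 + (404.5/2)×0.35×€85.56 = €3,608,201.10.
EOQ at €79.75 = 419.0 < 540, so use break Q=540: TC = 42,030×€79.75 + (42,030/540.0)×58.3 + (540.0/2)×0.35×€79.75 = €3,363,966.56.
Lowest total cost is €3,363,966.56 at Q = 540.0.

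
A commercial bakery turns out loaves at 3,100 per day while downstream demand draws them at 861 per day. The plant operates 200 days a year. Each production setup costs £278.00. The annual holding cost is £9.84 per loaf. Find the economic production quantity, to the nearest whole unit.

Annual demand D = 861 × 200 = 172,200.
Production build-up factor (1 − d/p) = 1 − 861/3,100 = 0.7223.
Q* = √(2DS / (H(1 − d/p))) = √(2 × 172,200 × 278 / (9.84 × 0.7223)).
= √(95,743,200 / 7.107) ≈ 3670.373.

Q* ≈ 3,670 loaves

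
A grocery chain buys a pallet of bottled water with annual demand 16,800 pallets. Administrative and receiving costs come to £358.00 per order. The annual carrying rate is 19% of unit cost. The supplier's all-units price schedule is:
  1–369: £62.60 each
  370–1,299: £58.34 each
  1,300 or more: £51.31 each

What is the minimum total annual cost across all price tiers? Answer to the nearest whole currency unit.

Holding cost per unit per year at price C is H = 0.19·C.
Evaluate total cost at each tier's feasible EOQ or, if the EOQ is below the tier, at the tier's minimum quantity.
Tier 1 (£62.60): EOQ = 1005.7 exceeds tier's upper bound 369, so this tier is dominated.
EOQ at £58.34 = 1041.7 (feasible in tier 2): TC = 16,800×£58.34 + (16,800/1041.7)×358 + (1041.7/2)×0.19×£58.34 = £991,659.05.
EOQ at £51.31 = 1110.8 < 1300, so use break Q=1300: TC = 16,800×£51.31 + (16,800/1300.0)×358 + (1300.0/2)×0.19×£51.31 = £872,971.25.
Lowest total cost among the candidates is at Q = 1300.0.

TC* ≈ £872,971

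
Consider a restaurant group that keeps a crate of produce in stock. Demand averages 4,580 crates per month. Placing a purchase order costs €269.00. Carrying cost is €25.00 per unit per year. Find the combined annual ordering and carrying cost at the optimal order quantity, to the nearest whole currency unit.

Annual demand D = 4,580 × 12 = 54,960.
The optimal lot size = √(2DS/H) = √(2 × 54,960 × 269 / 25) ≈ 1087.54.
At the optimum the two cost components are equal, so total cost = 2·(Q*/2)H = Q*·H.
Minimum total = √(2DSH) = √(2 × 54,960 × 269 × 25) ≈ 27188.453.

TC* ≈ €27,188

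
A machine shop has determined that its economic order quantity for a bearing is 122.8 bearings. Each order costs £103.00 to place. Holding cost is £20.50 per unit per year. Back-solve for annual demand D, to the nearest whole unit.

D ≈ 1,501 bearings per year

Squaring Q* = √(2DS/H) gives Q*² = 2DS/H.
From Q* = √(2DS/H): D = Q*²H / (2S) = 122.8² × 20.5 / (2 × 103) = 1500.664.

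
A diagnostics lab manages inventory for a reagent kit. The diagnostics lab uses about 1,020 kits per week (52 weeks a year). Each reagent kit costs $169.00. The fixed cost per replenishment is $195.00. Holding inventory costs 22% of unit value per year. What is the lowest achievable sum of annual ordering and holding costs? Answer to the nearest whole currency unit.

Annual demand D = 1,020 × 52 = 53,040.
Holding cost H = 0.22 × $169.00 = $37.1800 per unit per year.
Q* = √(2DS/H) = √(2 × 53,040 × 195 / 37.18) ≈ 745.90.
At the optimum the two cost components are equal, so total cost = 2·(Q*/2)H = Q*·H.
Minimum total = √(2DSH) = √(2 × 53,040 × 195 × 37.18) ≈ 27732.483.

TC* ≈ $27,732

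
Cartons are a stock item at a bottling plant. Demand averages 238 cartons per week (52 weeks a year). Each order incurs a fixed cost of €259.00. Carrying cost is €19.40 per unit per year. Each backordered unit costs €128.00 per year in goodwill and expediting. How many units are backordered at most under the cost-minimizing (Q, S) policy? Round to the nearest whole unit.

Annual demand D = 238 × 52 = 12,376.
With planned backorders, Q* = √(2DS/H) · √((H+B)/B).
√(2DS/H) = √(2 × 12,376 × 259 / 19.4) = 574.850.
√((H+B)/B) = √((19.4+128)/128) = 1.0731.
Q* ≈ 616.876.
S* = Q* · H/(H+B) = 616.876 × 19.4/147.4 ≈ 81.190.

S* ≈ 81 cartons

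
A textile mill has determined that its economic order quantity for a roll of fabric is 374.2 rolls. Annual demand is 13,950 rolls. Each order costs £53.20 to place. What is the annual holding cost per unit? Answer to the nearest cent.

H ≈ £10.60

Invert the EOQ relation Q*² = 2DS/H.
From Q* = √(2DS/H): H = 2DS / Q*² = 2 × 13,950 × 53.2 / 374.2² = 10.6001.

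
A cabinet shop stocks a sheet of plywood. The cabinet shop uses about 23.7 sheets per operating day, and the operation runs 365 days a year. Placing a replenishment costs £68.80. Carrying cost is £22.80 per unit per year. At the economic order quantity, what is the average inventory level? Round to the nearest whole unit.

Annual demand D = 23.7 × 365 = 8,650.5.
EOQ = √(2DS/H) = √(2 × 8,650.5 × 68.8 / 22.8) ≈ 228.49.
Average inventory = Q*/2 ≈ 228.49 / 2 = 114.244.

Average inventory ≈ 114 sheets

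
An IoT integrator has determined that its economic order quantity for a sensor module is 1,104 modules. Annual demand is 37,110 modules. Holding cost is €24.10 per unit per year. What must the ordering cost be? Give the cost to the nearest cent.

Squaring Q* = √(2DS/H) gives Q*² = 2DS/H.
From Q* = √(2DS/H): S = Q*²H / (2D) = 1,104² × 24.1 / (2 × 37,110) = 395.7621.

S ≈ €395.76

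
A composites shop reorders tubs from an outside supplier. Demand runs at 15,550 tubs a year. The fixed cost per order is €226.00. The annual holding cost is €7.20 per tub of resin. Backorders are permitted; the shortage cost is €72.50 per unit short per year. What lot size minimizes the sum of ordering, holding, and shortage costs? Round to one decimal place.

With planned backorders, Q* = √(2DS/H) · √((H+B)/B).
√(2DS/H) = √(2 × 15,550 × 226 / 7.2) = 988.026.
√((H+B)/B) = √((7.2+72.5)/72.5) = 1.0485.
Q* ≈ 1035.925.

Q* ≈ 1,035.9 tubs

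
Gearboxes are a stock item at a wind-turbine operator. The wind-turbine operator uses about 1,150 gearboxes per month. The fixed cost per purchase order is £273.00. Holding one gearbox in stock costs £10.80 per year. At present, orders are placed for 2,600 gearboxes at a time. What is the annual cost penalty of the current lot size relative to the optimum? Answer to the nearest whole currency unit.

Extra cost ≈ £6,468 per year

Annual demand D = 1,150 × 12 = 13,800.
EOQ = √(2DS/H) = √(2 × 13,800 × 273 / 10.8) ≈ 835.26.
Cost at Q* = (D/Q*)S + (Q*/2)H = √(2DSH) ≈ £9,020.86.
Cost at Q = 2,600: (13,800/2,600)×273 + (2,600/2)×10.8 = £1,449.00 + £14,040.00 = £15,489.00.
Excess = £15,489.00 − £9,020.86 = £6,468.14.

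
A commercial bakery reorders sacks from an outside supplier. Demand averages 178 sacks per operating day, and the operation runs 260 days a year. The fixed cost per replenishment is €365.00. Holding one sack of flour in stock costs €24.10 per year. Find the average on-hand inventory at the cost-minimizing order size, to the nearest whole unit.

Average inventory ≈ 592 sacks

Annual demand D = 178 × 260 = 46,280.
EOQ = √(2DS/H) = √(2 × 46,280 × 365 / 24.1) ≈ 1183.99.
Average inventory = Q*/2 ≈ 1183.99 / 2 = 591.997.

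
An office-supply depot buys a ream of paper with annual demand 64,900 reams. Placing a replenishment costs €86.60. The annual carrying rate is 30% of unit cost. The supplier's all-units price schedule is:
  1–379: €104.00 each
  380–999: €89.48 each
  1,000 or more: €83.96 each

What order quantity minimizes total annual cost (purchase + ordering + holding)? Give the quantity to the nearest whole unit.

Holding cost per unit per year at price C is H = 0.30·C.
Evaluate total cost at each tier's feasible EOQ or, if the EOQ is below the tier, at the tier's minimum quantity.
Tier 1 (€104.00): EOQ = 600.2 exceeds tier's upper bound 379, so this tier is dominated.
EOQ at €89.48 = 647.1 (feasible in tier 2): TC = 64,900×€89.48 + (64,900/647.1)×86.6 + (647.1/2)×0.30×€89.48 = €5,824,622.80.
EOQ at €83.96 = 668.0 < 1000, so use break Q=1000: TC = 64,900×€83.96 + (64,900/1000.0)×86.6 + (1000.0/2)×0.30×€83.96 = €5,467,218.34.
Lowest total cost is €5,467,218.34 at Q = 1000.0.

Q* ≈ 1,000 reams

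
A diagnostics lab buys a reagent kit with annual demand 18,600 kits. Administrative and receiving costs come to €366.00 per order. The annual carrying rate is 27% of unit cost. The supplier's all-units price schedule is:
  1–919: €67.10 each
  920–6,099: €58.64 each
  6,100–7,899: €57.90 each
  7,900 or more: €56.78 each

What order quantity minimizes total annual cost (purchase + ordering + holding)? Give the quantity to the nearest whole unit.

Q* ≈ 927 kits

Holding cost per unit per year at price C is H = 0.27·C.
Candidates are each tier's EOQ (if it falls in that tier) and each price-break quantity.
EOQ at €67.10 = 866.9 (feasible in tier 1): TC = 18,600×€67.10 + (18,600/866.9)×366 + (866.9/2)×0.27×€67.10 = €1,263,765.62.
EOQ at €58.64 = 927.3 (feasible in tier 2): TC = 18,600×€58.64 + (18,600/927.3)×366 + (927.3/2)×0.27×€58.64 = €1,105,386.19.
EOQ at €57.90 = 933.2 < 6100, so use break Q=6100: TC = 18,600×€57.90 + (18,600/6100.0)×366 + (6100.0/2)×0.27×€57.90 = €1,125,736.65.
EOQ at €56.78 = 942.4 < 7900, so use break Q=7900: TC = 18,600×€56.78 + (18,600/7900.0)×366 + (7900.0/2)×0.27×€56.78 = €1,117,525.59.
Lowest total cost is €1,105,386.19 at Q = 927.3.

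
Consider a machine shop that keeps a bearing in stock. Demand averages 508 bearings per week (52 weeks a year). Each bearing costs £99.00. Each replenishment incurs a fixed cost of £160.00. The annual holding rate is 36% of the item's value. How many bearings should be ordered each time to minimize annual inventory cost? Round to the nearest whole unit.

Annual demand D = 508 × 52 = 26,416.
Holding cost H = 0.36 × £99.00 = £35.6400 per unit per year.
EOQ = √(2DS / H) = √(2 × 26,416 × 160 / 35.64).
= √(8,453,120 / 35.64) = √237,180.6958 ≈ 487.012.

Q* ≈ 487 bearings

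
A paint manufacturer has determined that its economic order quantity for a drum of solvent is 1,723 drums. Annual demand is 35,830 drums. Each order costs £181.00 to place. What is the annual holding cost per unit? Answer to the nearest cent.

The basic EOQ model gives Q* = √(2DS/H); rearrange for the unknown.
From Q* = √(2DS/H): H = 2DS / Q*² = 2 × 35,830 × 181 / 1,723² = 4.3690.

H ≈ £4.37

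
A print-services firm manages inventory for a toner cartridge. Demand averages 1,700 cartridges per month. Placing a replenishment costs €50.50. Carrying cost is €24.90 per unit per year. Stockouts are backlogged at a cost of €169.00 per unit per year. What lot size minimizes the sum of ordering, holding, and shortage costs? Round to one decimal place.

Q* ≈ 308.1 cartridges

Annual demand D = 1,700 × 12 = 20,400.
With planned backorders, Q* = √(2DS/H) · √((H+B)/B).
√(2DS/H) = √(2 × 20,400 × 50.5 / 24.9) = 287.658.
√((H+B)/B) = √((24.9+169)/169) = 1.0711.
Q* ≈ 308.121.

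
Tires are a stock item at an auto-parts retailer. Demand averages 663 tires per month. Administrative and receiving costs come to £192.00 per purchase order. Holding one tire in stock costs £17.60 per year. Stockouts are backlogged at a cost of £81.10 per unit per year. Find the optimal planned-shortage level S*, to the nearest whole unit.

Annual demand D = 663 × 12 = 7,956.
With planned backorders, Q* = √(2DS/H) · √((H+B)/B).
√(2DS/H) = √(2 × 7,956 × 192 / 17.6) = 416.636.
√((H+B)/B) = √((17.6+81.1)/81.1) = 1.1032.
Q* ≈ 459.626.
S* = Q* · H/(H+B) = 459.626 × 17.6/98.7 ≈ 81.960.

S* ≈ 82 tires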